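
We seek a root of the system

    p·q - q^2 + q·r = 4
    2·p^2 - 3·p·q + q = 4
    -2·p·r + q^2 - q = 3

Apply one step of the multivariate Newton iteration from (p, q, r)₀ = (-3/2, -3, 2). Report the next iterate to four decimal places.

(-1.6419, -0.0135, 3.7793)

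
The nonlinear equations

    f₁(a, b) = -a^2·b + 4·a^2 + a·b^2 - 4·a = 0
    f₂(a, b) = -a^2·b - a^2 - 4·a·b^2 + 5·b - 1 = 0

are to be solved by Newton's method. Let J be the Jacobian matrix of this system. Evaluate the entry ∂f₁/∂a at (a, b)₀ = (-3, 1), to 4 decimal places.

-21.0000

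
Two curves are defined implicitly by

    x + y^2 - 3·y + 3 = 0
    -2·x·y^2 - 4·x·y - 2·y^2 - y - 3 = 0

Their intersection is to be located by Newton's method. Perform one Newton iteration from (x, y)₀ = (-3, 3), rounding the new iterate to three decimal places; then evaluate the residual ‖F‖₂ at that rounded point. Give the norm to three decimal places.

At (-3, 3): F = (0.000, 66.000).
Jacobian J = [[1, 2·y - 3], [-2·y^2 - 4·y, -4·x·y - 4·x - 4·y - 1]].
At the point, J = [[1.000, 3.000], [-30.000, 35.000]] (det J = 125.000).
Solving J·Δ = −F gives Δ = (1.584, -0.528).
Then the next iterate is (x, y)₁ = (-1.416, 2.472).
Re-evaluating at (-1.416, 2.472): F = (0.27878, 13.61358), so ‖F‖₂ = 13.616.

13.616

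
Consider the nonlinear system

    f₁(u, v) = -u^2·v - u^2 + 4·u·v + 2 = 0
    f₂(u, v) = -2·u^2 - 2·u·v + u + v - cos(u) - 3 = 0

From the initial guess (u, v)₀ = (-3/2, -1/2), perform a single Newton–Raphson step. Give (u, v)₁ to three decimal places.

At (-3/2, -1/2): F = (3.875, -11.07074).
Jacobian J = [[-2·u·v - 2·u + 4·v, -u^2 + 4·u], [-4·u - 2·v + sin(u) + 1, -2·u + 1]].
At the point, J = [[-0.500, -8.250], [7.00251, 4.000]] (det J = 55.77067).
Solving J·Δ = −F gives Δ = (1.360, 0.387).
Then the next iterate is (u, v)₁ = (-0.140, -0.113).

(-0.140, -0.113)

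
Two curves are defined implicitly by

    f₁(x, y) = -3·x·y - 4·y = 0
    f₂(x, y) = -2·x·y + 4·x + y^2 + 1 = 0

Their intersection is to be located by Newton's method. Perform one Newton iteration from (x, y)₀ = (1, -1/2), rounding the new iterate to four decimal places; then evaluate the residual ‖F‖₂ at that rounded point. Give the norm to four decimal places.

1.0879

At (1, -1/2): F = (3.5000, 6.2500).
Jacobian J = [[-3·y, -3·x - 4], [-2·y + 4, -2·x + 2·y]].
At the point, J = [[1.5000, -7.0000], [5.0000, -3.0000]] (det J = 30.5000).
Solving J·Δ = −F gives Δ = (-1.0902, 0.2664).
Then the next iterate is (x, y)₁ = (-0.0902, -0.2336).
Re-evaluating at (-0.0902, -0.2336): F = (0.871188, 0.651628), so ‖F‖₂ = 1.0879.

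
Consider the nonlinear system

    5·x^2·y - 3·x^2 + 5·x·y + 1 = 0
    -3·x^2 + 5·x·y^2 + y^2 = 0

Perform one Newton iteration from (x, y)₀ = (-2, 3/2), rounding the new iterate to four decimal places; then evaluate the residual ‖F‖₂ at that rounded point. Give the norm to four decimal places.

At (-2, 3/2): F = (4.0000, -32.2500).
Jacobian J = [[10·x·y - 6·x + 5·y, 5·x^2 + 5·x], [-6·x + 5·y^2, 10·x·y + 2·y]].
At the point, J = [[-10.5000, 10.0000], [23.2500, -27.0000]] (det J = 51.0000).
Solving J·Δ = −F gives Δ = (-4.2059, -4.8162).
Then the next iterate is (x, y)₁ = (-6.2059, -3.3162).
Re-evaluating at (-6.2059, -3.3162): F = (-650.226840, -445.779475), so ‖F‖₂ = 788.3618.

788.3618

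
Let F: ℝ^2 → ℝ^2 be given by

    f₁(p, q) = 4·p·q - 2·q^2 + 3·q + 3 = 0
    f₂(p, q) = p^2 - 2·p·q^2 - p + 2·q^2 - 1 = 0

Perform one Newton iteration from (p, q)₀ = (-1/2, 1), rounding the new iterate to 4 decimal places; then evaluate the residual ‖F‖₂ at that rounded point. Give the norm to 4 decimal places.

At (-1/2, 1): F = (2.0000, 2.7500).
Jacobian J = [[4·q, 4·p - 4·q + 3], [2·p - 2·q^2 - 1, -4·p·q + 4·q]].
At the point, J = [[4.0000, -3.0000], [-4.0000, 6.0000]] (det J = 12.0000).
Solving J·Δ = −F gives Δ = (-1.6875, -1.5833).
Then the next iterate is (p, q)₁ = (-2.1875, -0.5833).
Re-evaluating at (-2.1875, -0.5833): F = (5.673497, 8.141679), so ‖F‖₂ = 9.9235.

9.9235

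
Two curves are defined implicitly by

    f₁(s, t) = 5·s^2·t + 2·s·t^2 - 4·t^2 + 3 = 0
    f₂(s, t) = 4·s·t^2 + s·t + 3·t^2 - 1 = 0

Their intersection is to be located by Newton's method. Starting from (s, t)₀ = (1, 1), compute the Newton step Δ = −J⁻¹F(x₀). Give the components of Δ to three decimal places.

At (1, 1): F = (6.000, 7.000).
Jacobian J = [[10·s·t + 2·t^2, 5·s^2 + 4·s·t - 8·t], [4·t^2 + t, 8·s·t + s + 6·t]].
At the point, J = [[12.000, 1.000], [5.000, 15.000]] (det J = 175.000).
Solving J·Δ = −F gives Δ = (-0.474, -0.309).

(-0.474, -0.309)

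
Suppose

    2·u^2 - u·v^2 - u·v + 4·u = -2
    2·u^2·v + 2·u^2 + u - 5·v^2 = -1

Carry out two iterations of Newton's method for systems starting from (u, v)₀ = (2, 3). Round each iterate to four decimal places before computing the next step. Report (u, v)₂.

At (2, 3): F = (-6.0000, -10.0000).
Jacobian J = [[4·u - v^2 - v + 4, -2·u·v - u], [4·u·v + 4·u + 1, 2·u^2 - 10·v]].
At the point, J = [[0.0000, -14.0000], [33.0000, -22.0000]] (det J = 462.0000).
Solving J·Δ = −F gives Δ = (0.0173, -0.4286).
Then the next iterate is (u, v)₁ = (2.0173, 2.5714).
Round to (2.0173, 2.5714) and repeat: F = (-0.317672, -0.975570), J = [[2.885702, -12.391870], [29.818341, -17.575001]].
Δ = (0.0204, -0.0209), so (u, v)₂ = (2.0377, 2.5505).

(2.0377, 2.5505)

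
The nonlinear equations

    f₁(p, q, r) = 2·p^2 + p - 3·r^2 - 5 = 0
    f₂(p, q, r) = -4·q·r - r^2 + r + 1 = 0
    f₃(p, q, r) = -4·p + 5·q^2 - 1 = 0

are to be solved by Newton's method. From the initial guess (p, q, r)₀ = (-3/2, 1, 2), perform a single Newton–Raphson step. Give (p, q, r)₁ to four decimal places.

At (-3/2, 1, 2): F = (-14.0000, -9.0000, 10.0000).
Jacobian J = [[4·p + 1, 0, -6·r], [0, -4·r, -4·q - 2·r + 1], [-4, 10·q, 0]].
At the point, J = [[-5.0000, 0.0000, -12.0000], [0.0000, -8.0000, -7.0000], [-4.0000, 10.0000, 0.0000]] (det J = 34.0000).
Solving J·Δ = −F gives Δ = (25.2941, 9.1176, -11.7059).
Then the next iterate is (p, q, r)₁ = (23.7941, 10.1176, -9.7059).

(23.7941, 10.1176, -9.7059)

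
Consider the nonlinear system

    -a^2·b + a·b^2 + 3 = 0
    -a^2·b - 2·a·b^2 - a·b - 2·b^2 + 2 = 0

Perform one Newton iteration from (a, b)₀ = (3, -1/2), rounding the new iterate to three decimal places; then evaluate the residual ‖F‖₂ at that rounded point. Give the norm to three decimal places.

4.336

At (3, -1/2): F = (8.250, 6.000).
Jacobian J = [[-2·a·b + b^2, -a^2 + 2·a·b], [-2·a·b - 2·b^2 - b, -a^2 - 4·a·b - a - 4·b]].
At the point, J = [[3.250, -12.000], [3.000, -4.000]] (det J = 23.000).
Solving J·Δ = −F gives Δ = (-1.696, 0.228).
Then the next iterate is (a, b)₁ = (1.304, -0.272).
Re-evaluating at (1.304, -0.272): F = (3.55899, 2.47628), so ‖F‖₂ = 4.336.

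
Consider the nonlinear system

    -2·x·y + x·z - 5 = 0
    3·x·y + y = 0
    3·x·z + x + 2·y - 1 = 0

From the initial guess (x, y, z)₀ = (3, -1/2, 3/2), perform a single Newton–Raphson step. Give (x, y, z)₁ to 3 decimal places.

(-14.000, -2.550, 10.733)

At (3, -1/2, 3/2): F = (2.500, -5.000, 14.500).
Jacobian J = [[-2·y + z, -2·x, x], [3·y, 3·x + 1, 0], [3·z + 1, 2, 3·x]].
At the point, J = [[2.500, -6.000, 3.000], [-1.500, 10.000, 0.000], [5.500, 2.000, 9.000]] (det J = -30.000).
Solving J·Δ = −F gives Δ = (-17.000, -2.050, 9.233).
Then the next iterate is (x, y, z)₁ = (-14.000, -2.550, 10.733).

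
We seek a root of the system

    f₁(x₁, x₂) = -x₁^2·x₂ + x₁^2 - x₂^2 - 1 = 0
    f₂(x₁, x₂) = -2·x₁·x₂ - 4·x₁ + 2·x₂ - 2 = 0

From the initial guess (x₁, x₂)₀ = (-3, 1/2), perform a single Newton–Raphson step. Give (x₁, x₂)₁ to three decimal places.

(-0.757, 0.152)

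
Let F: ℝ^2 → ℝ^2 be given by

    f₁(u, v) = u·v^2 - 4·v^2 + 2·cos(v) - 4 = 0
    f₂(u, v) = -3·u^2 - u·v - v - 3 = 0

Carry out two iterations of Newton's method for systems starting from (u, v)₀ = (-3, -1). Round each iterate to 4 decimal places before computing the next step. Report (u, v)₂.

(-0.3807, 0.0631)

At (-3, -1): F = (-9.919395, -32.0000).
Jacobian J = [[v^2, 2·u·v - 8·v - 2·sin(v)], [-6·u - v, -u - 1]].
At the point, J = [[1.0000, 15.682942], [19.0000, 2.0000]] (det J = -295.975897).
Solving J·Δ = −F gives Δ = (1.6286, 0.5287).
Then the next iterate is (u, v)₁ = (-1.3714, -0.4713).
Round to (-1.3714, -0.4713) and repeat: F = (-3.411158, -8.817255), J = [[0.222124, 5.971172], [8.6997, 0.3714]].
Δ = (0.9907, 0.5344), so (u, v)₂ = (-0.3807, 0.0631).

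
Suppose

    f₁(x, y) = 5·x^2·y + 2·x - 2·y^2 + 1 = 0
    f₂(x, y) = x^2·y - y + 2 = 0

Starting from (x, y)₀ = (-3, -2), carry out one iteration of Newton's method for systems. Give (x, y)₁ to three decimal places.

(-3.586, 0.629)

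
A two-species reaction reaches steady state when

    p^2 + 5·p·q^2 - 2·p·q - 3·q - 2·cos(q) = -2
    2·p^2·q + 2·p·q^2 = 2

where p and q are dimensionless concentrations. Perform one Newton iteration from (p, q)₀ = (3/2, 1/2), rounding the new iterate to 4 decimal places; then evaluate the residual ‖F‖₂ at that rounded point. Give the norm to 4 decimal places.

0.1736

At (3/2, 1/2): F = (1.369835, 1.0000).
Jacobian J = [[2·p + 5·q^2 - 2·q, 10·p·q - 2·p + 2·sin(q) - 3], [4·p·q + 2·q^2, 2·p^2 + 4·p·q]].
At the point, J = [[3.2500, 2.458851], [3.5000, 7.5000]] (det J = 15.769021).
Solving J·Δ = −F gives Δ = (-0.4956, 0.0979).
Then the next iterate is (p, q)₁ = (1.0044, 0.5979).
Re-evaluating at (1.0044, 0.5979): F = (0.156305, -0.075539), so ‖F‖₂ = 0.1736.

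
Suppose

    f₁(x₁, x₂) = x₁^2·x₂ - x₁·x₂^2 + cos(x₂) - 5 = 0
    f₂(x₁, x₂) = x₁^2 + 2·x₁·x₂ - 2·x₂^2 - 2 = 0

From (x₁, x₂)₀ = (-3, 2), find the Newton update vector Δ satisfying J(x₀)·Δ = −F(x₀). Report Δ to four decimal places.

(0.3142, -0.9735)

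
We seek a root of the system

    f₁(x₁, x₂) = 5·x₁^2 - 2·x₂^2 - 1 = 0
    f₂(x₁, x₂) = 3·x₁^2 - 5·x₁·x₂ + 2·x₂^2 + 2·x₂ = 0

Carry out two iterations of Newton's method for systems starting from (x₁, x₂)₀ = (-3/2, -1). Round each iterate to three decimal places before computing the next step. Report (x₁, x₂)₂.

(-0.518, -0.180)

At (-3/2, -1): F = (8.250, -0.750).
Jacobian J = [[10·x₁, -4·x₂], [6·x₁ - 5·x₂, -5·x₁ + 4·x₂ + 2]].
At the point, J = [[-15.000, 4.000], [-4.000, 5.500]] (det J = -66.500).
Solving J·Δ = −F gives Δ = (0.727, 0.665).
Then the next iterate is (x₁, x₂)₁ = (-0.773, -0.335).
Round to (-0.773, -0.335) and repeat: F = (1.76319, 0.05226), J = [[-7.730, 1.340], [-2.963, 4.525]].
Δ = (0.255, 0.155), so (x₁, x₂)₂ = (-0.518, -0.180).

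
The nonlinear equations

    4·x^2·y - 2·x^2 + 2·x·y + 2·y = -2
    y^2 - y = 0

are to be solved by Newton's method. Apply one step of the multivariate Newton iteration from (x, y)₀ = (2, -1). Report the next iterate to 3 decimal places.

(1.487, -0.333)

At (2, -1): F = (-28.000, 2.000).
Jacobian J = [[8·x·y - 4·x + 2·y, 4·x^2 + 2·x + 2], [0, 2·y - 1]].
At the point, J = [[-26.000, 22.000], [0.000, -3.000]] (det J = 78.000).
Solving J·Δ = −F gives Δ = (-0.513, 0.667).
Then the next iterate is (x, y)₁ = (1.487, -0.333).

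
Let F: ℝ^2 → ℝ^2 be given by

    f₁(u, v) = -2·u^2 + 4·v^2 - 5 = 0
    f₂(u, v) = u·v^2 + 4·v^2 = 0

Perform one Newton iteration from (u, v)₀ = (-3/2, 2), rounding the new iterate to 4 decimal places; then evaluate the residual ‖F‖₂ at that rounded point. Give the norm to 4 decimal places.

At (-3/2, 2): F = (6.5000, 10.0000).
Jacobian J = [[-4·u, 8·v], [v^2, 2·u·v + 8·v]].
At the point, J = [[6.0000, 16.0000], [4.0000, 10.0000]] (det J = -4.0000).
Solving J·Δ = −F gives Δ = (-23.7500, 8.5000).
Then the next iterate is (u, v)₁ = (-25.2500, 10.5000).
Re-evaluating at (-25.2500, 10.5000): F = (-839.1250, -2342.8125), so ‖F‖₂ = 2488.5540.

2488.5540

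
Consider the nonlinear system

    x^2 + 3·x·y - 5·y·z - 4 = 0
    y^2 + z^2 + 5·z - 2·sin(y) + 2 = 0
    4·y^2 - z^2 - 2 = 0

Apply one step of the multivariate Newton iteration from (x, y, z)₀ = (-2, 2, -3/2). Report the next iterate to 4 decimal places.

At (-2, 2, -3/2): F = (3.0000, -1.068595, 11.7500).
Jacobian J = [[2·x + 3·y, 3·x - 5·z, -5·y], [0, 2·y - 2·cos(y), 2·z + 5], [0, 8·y, -2·z]].
At the point, J = [[2.0000, 1.5000, -10.0000], [0.0000, 4.832294, 2.0000], [0.0000, 16.0000, 3.0000]] (det J = -35.006238).
Solving J·Δ = −F gives Δ = (20.7483, -1.5258, 4.2208).
Then the next iterate is (x, y, z)₁ = (18.7483, 0.4742, 2.7208).

(18.7483, 0.4742, 2.7208)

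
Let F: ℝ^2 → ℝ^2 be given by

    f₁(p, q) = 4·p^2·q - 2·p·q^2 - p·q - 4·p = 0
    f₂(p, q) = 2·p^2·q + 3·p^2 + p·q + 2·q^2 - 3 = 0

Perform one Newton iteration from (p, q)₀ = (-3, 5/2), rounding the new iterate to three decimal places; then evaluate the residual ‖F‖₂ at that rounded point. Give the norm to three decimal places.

48.374

At (-3, 5/2): F = (147.000, 74.000).
Jacobian J = [[8·p·q - 2·q^2 - q - 4, 4·p^2 - 4·p·q - p], [4·p·q + 6·p + q, 2·p^2 + p + 4·q]].
At the point, J = [[-79.000, 69.000], [-45.500, 25.000]] (det J = 1164.500).
Solving J·Δ = −F gives Δ = (1.229, -0.723).
Then the next iterate is (p, q)₁ = (-1.771, 1.777).
Re-evaluating at (-1.771, 1.777): F = (43.70957, 20.72463), so ‖F‖₂ = 48.374.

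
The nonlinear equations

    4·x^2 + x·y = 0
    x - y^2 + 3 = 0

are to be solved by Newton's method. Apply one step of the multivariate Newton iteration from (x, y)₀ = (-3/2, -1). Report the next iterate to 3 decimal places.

(-0.612, -1.694)

At (-3/2, -1): F = (10.500, 0.500).
Jacobian J = [[8·x + y, x], [1, -2·y]].
At the point, J = [[-13.000, -1.500], [1.000, 2.000]] (det J = -24.500).
Solving J·Δ = −F gives Δ = (0.888, -0.694).
Then the next iterate is (x, y)₁ = (-0.612, -1.694).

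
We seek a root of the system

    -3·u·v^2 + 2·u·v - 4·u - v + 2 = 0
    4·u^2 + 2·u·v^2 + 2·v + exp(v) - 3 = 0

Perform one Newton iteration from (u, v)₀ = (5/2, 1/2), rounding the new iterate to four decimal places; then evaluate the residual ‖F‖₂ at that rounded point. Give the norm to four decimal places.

At (5/2, 1/2): F = (-7.8750, 25.898721).
Jacobian J = [[-3·v^2 + 2·v - 4, -6·u·v + 2·u - 1], [8·u + 2·v^2, 4·u·v + exp(v) + 2]].
At the point, J = [[-3.7500, -3.5000], [20.5000, 8.648721]] (det J = 39.317295).
Solving J·Δ = −F gives Δ = (-0.5732, -1.6359).
Then the next iterate is (u, v)₁ = (1.9268, -1.1359).
Re-evaluating at (1.9268, -1.1359): F = (-16.406874, 14.871746), so ‖F‖₂ = 22.1439.

22.1439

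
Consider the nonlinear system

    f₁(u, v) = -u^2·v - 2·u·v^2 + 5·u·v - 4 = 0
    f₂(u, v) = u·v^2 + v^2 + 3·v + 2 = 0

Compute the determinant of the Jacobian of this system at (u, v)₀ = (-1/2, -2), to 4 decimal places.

7.0000

J = [[-2·u·v - 2·v^2 + 5·v, -u^2 - 4·u·v + 5·u], [v^2, 2·u·v + 2·v + 3]].
At the point, J = [[-20.0000, -6.7500], [4.0000, 1.0000]].
det J = 7.0000.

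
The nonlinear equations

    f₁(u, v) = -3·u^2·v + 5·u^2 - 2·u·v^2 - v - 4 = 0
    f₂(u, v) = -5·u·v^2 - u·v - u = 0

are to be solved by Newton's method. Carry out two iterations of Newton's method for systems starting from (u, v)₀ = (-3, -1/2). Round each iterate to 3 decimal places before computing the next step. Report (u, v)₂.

At (-3, -1/2): F = (56.500, 5.250).
Jacobian J = [[-6·u·v + 10·u - 2·v^2, -3·u^2 - 4·u·v - 1], [-5·v^2 - v - 1, -10·u·v - u]].
At the point, J = [[-39.500, -34.000], [-1.750, -12.000]] (det J = 414.500).
Solving J·Δ = −F gives Δ = (1.205, 0.262).
Then the next iterate is (u, v)₁ = (-1.795, -0.238).
Round to (-1.795, -0.238) and repeat: F = (14.85200, 1.87617), J = [[-20.62655, -12.37491], [-1.04522, -2.47710]].
Δ = (0.356, 0.607), so (u, v)₂ = (-1.439, 0.369).

(-1.439, 0.369)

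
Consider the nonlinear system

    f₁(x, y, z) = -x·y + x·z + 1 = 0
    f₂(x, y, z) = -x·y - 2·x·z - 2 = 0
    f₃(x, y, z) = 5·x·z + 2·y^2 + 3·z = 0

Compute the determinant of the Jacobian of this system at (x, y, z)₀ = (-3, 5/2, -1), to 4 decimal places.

J = [[-y + z, -x, x], [-y - 2·z, -x, -2·x], [5·z, 4·y, 5·x + 3]].
At the point, J = [[-3.5000, 3.0000, -3.0000], [-0.5000, 3.0000, 6.0000], [-5.0000, 10.0000, -12.0000]].
det J = 198.0000.

198.0000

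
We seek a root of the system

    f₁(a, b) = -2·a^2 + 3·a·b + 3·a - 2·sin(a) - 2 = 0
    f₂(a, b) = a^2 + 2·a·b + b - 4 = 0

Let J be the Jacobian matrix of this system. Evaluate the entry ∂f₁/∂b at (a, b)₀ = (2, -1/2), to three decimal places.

6.000

∂f₁/∂b = 3·a.
At (2, -1/2) this is 6.000.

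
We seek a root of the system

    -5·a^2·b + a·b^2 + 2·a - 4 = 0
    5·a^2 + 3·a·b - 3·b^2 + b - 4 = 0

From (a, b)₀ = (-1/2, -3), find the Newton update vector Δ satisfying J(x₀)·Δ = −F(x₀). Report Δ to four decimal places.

At (-1/2, -3): F = (-5.7500, -28.2500).
Jacobian J = [[-10·a·b + b^2 + 2, -5·a^2 + 2·a·b], [10·a + 3·b, 3·a - 6·b + 1]].
At the point, J = [[-4.0000, 1.7500], [-14.0000, 17.5000]] (det J = -45.5000).
Solving J·Δ = −F gives Δ = (-1.1250, 0.7143).

(-1.1250, 0.7143)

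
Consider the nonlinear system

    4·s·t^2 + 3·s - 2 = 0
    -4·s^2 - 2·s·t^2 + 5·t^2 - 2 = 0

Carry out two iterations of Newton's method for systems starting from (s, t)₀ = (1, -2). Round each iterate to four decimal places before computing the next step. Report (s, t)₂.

(0.5232, -0.8551)

At (1, -2): F = (17.0000, 6.0000).
Jacobian J = [[4·t^2 + 3, 8·s·t], [-8·s - 2·t^2, -4·s·t + 10·t]].
At the point, J = [[19.0000, -16.0000], [-16.0000, -12.0000]] (det J = -484.0000).
Solving J·Δ = −F gives Δ = (-0.2231, 0.7975).
Then the next iterate is (s, t)₁ = (0.7769, -1.2025).
Round to (0.7769, -1.2025) and repeat: F = (4.824309, 0.568932), J = [[8.784025, -7.473778], [-9.107212, -8.288111]].
Δ = (-0.2537, 0.3474), so (s, t)₂ = (0.5232, -0.8551).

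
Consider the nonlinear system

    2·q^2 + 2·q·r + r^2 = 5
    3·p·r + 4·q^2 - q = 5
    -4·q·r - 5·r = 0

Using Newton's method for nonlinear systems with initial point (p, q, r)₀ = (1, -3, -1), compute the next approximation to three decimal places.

(1.000, -1.727, -0.727)

At (1, -3, -1): F = (20.000, 31.000, -7.000).
Jacobian J = [[0, 4·q + 2·r, 2·q + 2·r], [3·r, 8·q - 1, 3·p], [0, -4·r, -4·q - 5]].
At the point, J = [[0.000, -14.000, -8.000], [-3.000, -25.000, 3.000], [0.000, 4.000, 7.000]] (det J = -198.000).
Solving J·Δ = −F gives Δ = (0.000, 1.273, 0.273).
Then the next iterate is (p, q, r)₁ = (1.000, -1.727, -0.727).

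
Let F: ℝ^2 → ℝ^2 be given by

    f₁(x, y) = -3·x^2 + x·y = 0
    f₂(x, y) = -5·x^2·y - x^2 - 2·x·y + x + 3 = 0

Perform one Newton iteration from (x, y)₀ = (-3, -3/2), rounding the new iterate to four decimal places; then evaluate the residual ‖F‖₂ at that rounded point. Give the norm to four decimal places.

At (-3, -3/2): F = (-22.5000, 49.5000).
Jacobian J = [[-6·x + y, x], [-10·x·y - 2·x - 2·y + 1, -5·x^2 - 2·x]].
At the point, J = [[16.5000, -3.0000], [-35.0000, -39.0000]] (det J = -748.5000).
Solving J·Δ = −F gives Δ = (1.3707, 0.0391).
Then the next iterate is (x, y)₁ = (-1.6293, -1.4609).
Re-evaluating at (-1.6293, -1.4609): F = (-5.583611, 13.346254), so ‖F‖₂ = 14.4672.

14.4672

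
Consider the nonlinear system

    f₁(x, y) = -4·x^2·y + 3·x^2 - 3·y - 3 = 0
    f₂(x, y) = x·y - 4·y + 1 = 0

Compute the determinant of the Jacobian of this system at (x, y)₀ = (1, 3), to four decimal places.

75.0000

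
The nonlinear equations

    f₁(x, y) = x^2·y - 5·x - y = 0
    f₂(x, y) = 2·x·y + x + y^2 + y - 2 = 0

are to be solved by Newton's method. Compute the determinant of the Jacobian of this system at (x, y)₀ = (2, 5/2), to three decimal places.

32.000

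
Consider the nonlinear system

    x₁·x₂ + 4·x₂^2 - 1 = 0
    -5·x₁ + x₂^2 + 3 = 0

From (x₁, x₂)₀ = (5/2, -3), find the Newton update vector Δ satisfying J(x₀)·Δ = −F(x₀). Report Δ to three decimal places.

(-1.964, 1.553)

At (5/2, -3): F = (27.500, -0.500).
Jacobian J = [[x₂, x₁ + 8·x₂], [-5, 2·x₂]].
At the point, J = [[-3.000, -21.500], [-5.000, -6.000]] (det J = -89.500).
Solving J·Δ = −F gives Δ = (-1.964, 1.553).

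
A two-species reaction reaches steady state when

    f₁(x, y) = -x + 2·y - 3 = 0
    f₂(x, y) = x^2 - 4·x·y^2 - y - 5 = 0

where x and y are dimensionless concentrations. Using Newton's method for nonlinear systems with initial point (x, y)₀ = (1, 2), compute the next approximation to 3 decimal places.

At (1, 2): F = (0.000, -22.000).
Jacobian J = [[-1, 2], [2·x - 4·y^2, -8·x·y - 1]].
At the point, J = [[-1.000, 2.000], [-14.000, -17.000]] (det J = 45.000).
Solving J·Δ = −F gives Δ = (-0.978, -0.489).
Then the next iterate is (x, y)₁ = (0.022, 1.511).

(0.022, 1.511)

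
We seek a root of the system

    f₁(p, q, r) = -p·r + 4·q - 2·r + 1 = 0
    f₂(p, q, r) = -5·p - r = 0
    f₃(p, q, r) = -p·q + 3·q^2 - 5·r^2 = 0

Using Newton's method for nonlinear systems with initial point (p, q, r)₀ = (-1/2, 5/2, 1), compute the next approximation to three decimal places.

(0.759, -1.359, -3.796)

At (-1/2, 5/2, 1): F = (9.500, 1.500, 15.000).
Jacobian J = [[-r, 4, -p - 2], [-5, 0, -1], [-q, -p + 6·q, -10·r]].
At the point, J = [[-1.000, 4.000, -1.500], [-5.000, 0.000, -1.000], [-2.500, 15.500, -10.000]] (det J = -89.250).
Solving J·Δ = −F gives Δ = (1.259, -3.859, -4.796).
Then the next iterate is (p, q, r)₁ = (0.759, -1.359, -3.796).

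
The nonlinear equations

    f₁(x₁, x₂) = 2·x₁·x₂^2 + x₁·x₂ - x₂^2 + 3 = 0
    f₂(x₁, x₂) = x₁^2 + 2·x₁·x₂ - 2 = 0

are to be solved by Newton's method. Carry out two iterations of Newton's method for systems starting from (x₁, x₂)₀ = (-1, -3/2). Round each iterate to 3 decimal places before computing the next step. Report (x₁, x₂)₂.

At (-1, -3/2): F = (-2.250, 2.000).
Jacobian J = [[2·x₂^2 + x₂, 4·x₁·x₂ + x₁ - 2·x₂], [2·x₁ + 2·x₂, 2·x₁]].
At the point, J = [[3.000, 8.000], [-5.000, -2.000]] (det J = 34.000).
Solving J·Δ = −F gives Δ = (0.338, 0.154).
Then the next iterate is (x₁, x₂)₁ = (-0.662, -1.346).
Round to (-0.662, -1.346) and repeat: F = (-0.31938, 0.22035), J = [[2.27743, 5.59421], [-4.016, -1.324]].
Δ = (0.042, 0.040), so (x₁, x₂)₂ = (-0.620, -1.306).

(-0.620, -1.306)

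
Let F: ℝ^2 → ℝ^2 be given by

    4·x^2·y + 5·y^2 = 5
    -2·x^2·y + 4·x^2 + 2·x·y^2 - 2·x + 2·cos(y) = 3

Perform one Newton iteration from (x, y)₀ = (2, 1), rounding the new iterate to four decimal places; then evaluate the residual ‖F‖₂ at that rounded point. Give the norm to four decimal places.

4.0217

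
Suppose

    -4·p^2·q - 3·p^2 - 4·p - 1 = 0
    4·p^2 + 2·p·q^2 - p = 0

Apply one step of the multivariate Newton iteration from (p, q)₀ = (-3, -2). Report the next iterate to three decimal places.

At (-3, -2): F = (56.000, 15.000).
Jacobian J = [[-8·p·q - 6·p - 4, -4·p^2], [8·p + 2·q^2 - 1, 4·p·q]].
At the point, J = [[-34.000, -36.000], [-17.000, 24.000]] (det J = -1428.000).
Solving J·Δ = −F gives Δ = (1.319, 0.310).
Then the next iterate is (p, q)₁ = (-1.681, -1.690).

(-1.681, -1.690)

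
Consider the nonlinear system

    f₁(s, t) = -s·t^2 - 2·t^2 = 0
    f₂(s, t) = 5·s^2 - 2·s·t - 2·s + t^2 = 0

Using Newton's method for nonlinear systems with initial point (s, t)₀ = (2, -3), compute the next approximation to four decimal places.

At (2, -3): F = (-36.0000, 37.0000).
Jacobian J = [[-t^2, -2·s·t - 4·t], [10·s - 2·t - 2, -2·s + 2·t]].
At the point, J = [[-9.0000, 24.0000], [24.0000, -10.0000]] (det J = -486.0000).
Solving J·Δ = −F gives Δ = (-1.0864, 1.0926).
Then the next iterate is (s, t)₁ = (0.9136, -1.9074).

(0.9136, -1.9074)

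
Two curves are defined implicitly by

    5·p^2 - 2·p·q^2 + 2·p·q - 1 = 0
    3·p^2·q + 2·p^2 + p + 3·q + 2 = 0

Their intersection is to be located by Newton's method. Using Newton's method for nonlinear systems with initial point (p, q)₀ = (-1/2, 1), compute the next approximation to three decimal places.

At (-1/2, 1): F = (0.250, 5.750).
Jacobian J = [[10·p - 2·q^2 + 2·q, -4·p·q + 2·p], [6·p·q + 4·p + 1, 3·p^2 + 3]].
At the point, J = [[-5.000, 1.000], [-4.000, 3.750]] (det J = -14.750).
Solving J·Δ = −F gives Δ = (-0.326, -1.881).
Then the next iterate is (p, q)₁ = (-0.826, -0.881).

(-0.826, -0.881)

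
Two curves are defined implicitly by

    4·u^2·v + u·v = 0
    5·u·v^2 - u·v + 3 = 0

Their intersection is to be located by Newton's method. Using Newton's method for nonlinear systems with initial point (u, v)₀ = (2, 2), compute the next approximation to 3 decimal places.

(1.312, 1.300)

At (2, 2): F = (36.000, 39.000).
Jacobian J = [[8·u·v + v, 4·u^2 + u], [5·v^2 - v, 10·u·v - u]].
At the point, J = [[34.000, 18.000], [18.000, 38.000]] (det J = 968.000).
Solving J·Δ = −F gives Δ = (-0.688, -0.700).
Then the next iterate is (u, v)₁ = (1.312, 1.300).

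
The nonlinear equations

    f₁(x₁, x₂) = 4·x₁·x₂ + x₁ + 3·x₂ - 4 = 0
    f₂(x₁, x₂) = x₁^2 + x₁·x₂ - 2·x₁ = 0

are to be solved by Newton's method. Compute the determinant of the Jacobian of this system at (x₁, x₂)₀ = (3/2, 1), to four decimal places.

J = [[4·x₂ + 1, 4·x₁ + 3], [2·x₁ + x₂ - 2, x₁]].
At the point, J = [[5.0000, 9.0000], [2.0000, 1.5000]].
det J = -10.5000.

-10.5000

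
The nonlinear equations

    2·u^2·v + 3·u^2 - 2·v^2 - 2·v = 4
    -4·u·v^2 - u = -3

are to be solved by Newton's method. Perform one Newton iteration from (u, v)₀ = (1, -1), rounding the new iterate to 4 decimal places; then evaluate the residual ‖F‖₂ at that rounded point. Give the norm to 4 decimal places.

0.8312

At (1, -1): F = (-3.0000, -2.0000).
Jacobian J = [[4·u·v + 6·u, 2·u^2 - 4·v - 2], [-4·v^2 - 1, -8·u·v]].
At the point, J = [[2.0000, 4.0000], [-5.0000, 8.0000]] (det J = 36.0000).
Solving J·Δ = −F gives Δ = (0.4444, 0.5278).
Then the next iterate is (u, v)₁ = (1.4444, -0.4722).
Re-evaluating at (1.4444, -0.4722): F = (0.787035, 0.267352), so ‖F‖₂ = 0.8312.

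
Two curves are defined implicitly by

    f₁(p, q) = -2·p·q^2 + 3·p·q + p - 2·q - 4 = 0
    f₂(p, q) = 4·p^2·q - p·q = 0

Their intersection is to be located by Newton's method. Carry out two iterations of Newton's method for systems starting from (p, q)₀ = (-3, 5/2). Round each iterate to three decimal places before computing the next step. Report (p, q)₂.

(-0.363, 3.595)

At (-3, 5/2): F = (3.000, 97.500).
Jacobian J = [[-2·q^2 + 3·q + 1, -4·p·q + 3·p - 2], [8·p·q - q, 4·p^2 - p]].
At the point, J = [[-4.000, 19.000], [-62.500, 39.000]] (det J = 1031.500).
Solving J·Δ = −F gives Δ = (1.683, 0.196).
Then the next iterate is (p, q)₁ = (-1.317, 2.696).
Round to (-1.317, 2.696) and repeat: F = (-2.21589, 22.25536), J = [[-5.44883, 8.25153], [-31.10106, 8.25496]].
Δ = (0.954, 0.899), so (p, q)₂ = (-0.363, 3.595).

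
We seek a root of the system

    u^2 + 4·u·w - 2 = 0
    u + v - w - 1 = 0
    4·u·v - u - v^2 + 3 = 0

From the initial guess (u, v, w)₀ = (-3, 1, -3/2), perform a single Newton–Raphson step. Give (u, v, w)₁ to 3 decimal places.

(-1.156, 0.895, -1.261)

At (-3, 1, -3/2): F = (25.000, -1.500, -7.000).
Jacobian J = [[2·u + 4·w, 0, 4·u], [1, 1, -1], [4·v - 1, 4·u - 2·v, 0]].
At the point, J = [[-12.000, 0.000, -12.000], [1.000, 1.000, -1.000], [3.000, -14.000, 0.000]] (det J = 372.000).
Solving J·Δ = −F gives Δ = (1.844, -0.105, 0.239).
Then the next iterate is (u, v, w)₁ = (-1.156, 0.895, -1.261).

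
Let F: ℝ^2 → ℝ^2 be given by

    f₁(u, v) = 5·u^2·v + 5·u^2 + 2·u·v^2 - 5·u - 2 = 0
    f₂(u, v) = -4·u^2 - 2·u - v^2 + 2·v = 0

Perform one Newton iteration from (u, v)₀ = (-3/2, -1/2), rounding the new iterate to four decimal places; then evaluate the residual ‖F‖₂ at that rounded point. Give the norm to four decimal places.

3.2654

At (-3/2, -1/2): F = (10.3750, -7.2500).
Jacobian J = [[10·u·v + 10·u + 2·v^2 - 5, 5·u^2 + 4·u·v], [-8·u - 2, -2·v + 2]].
At the point, J = [[-12.0000, 14.2500], [10.0000, 3.0000]] (det J = -178.5000).
Solving J·Δ = −F gives Δ = (0.7532, -0.0938).
Then the next iterate is (u, v)₁ = (-0.7468, -0.5938).
Re-evaluating at (-0.7468, -0.5938): F = (2.340068, -2.277439), so ‖F‖₂ = 3.2654.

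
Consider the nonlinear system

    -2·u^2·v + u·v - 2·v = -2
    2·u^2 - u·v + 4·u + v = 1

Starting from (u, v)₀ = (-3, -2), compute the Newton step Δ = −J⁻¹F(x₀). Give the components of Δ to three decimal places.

(0.508, 1.512)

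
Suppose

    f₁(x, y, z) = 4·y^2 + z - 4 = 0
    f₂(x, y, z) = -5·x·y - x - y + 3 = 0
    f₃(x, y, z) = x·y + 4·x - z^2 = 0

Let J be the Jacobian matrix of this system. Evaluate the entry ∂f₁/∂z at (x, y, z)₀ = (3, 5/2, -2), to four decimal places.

1.0000

∂f₁/∂z = 1.
At (3, 5/2, -2) this is 1.0000.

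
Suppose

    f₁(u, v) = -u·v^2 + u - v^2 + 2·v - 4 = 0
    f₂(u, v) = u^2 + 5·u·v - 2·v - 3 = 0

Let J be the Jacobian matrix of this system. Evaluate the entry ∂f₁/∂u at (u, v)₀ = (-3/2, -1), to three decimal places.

0.000

∂f₁/∂u = -v^2 + 1.
At (-3/2, -1) this is 0.000.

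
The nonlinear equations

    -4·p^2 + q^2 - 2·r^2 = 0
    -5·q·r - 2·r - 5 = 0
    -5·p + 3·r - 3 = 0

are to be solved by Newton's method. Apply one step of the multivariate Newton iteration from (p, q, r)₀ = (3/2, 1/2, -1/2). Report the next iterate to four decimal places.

(2.7441, 12.5324, 5.5735)

At (3/2, 1/2, -1/2): F = (-9.2500, -2.7500, -12.0000).
Jacobian J = [[-8·p, 2·q, -4·r], [0, -5·r, -5·q - 2], [-5, 0, 3]].
At the point, J = [[-12.0000, 1.0000, 2.0000], [0.0000, 2.5000, -4.5000], [-5.0000, 0.0000, 3.0000]] (det J = -42.5000).
Solving J·Δ = −F gives Δ = (1.2441, 12.0324, 6.0735).
Then the next iterate is (p, q, r)₁ = (2.7441, 12.5324, 5.5735).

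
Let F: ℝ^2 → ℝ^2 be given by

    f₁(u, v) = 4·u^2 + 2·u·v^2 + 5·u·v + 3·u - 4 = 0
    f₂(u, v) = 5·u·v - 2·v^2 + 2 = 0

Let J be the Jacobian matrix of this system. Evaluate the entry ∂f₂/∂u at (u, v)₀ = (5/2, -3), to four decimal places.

∂f₂/∂u = 5·v.
At (5/2, -3) this is -15.0000.

-15.0000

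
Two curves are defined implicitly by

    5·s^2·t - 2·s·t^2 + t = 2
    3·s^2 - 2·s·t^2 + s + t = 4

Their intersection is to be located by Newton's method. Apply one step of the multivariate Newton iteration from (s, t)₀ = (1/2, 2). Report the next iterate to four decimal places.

(0.2067, 0.8077)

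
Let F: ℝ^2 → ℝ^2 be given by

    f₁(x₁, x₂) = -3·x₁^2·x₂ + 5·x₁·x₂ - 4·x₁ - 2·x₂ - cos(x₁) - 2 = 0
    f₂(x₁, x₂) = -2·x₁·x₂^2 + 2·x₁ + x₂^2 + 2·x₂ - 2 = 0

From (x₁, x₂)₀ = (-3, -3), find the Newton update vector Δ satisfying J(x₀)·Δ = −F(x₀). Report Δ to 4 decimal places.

(1.6040, 0.5834)

At (-3, -3): F = (142.989992, 49.0000).
Jacobian J = [[-6·x₁·x₂ + 5·x₂ + sin(x₁) - 4, -3·x₁^2 + 5·x₁ - 2], [-2·x₂^2 + 2, -4·x₁·x₂ + 2·x₂ + 2]].
At the point, J = [[-73.141120, -44.0000], [-16.0000, -40.0000]] (det J = 2221.644800).
Solving J·Δ = −F gives Δ = (1.6040, 0.5834).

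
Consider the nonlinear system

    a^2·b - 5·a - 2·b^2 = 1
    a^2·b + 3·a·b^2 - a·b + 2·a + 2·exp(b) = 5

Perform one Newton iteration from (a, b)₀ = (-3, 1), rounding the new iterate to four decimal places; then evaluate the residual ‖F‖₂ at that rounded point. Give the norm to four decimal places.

159.4259

At (-3, 1): F = (21.0000, -2.563436).
Jacobian J = [[2·a·b - 5, a^2 - 4·b], [2·a·b + 3·b^2 - b + 2, a^2 + 6·a·b - a + 2·exp(b)]].
At the point, J = [[-11.0000, 5.0000], [-2.0000, -0.563436]] (det J = 16.197800).
Solving J·Δ = −F gives Δ = (-0.0608, -4.3338).
Then the next iterate is (a, b)₁ = (-3.0608, -3.3338).
Re-evaluating at (-3.0608, -3.3338): F = (-39.157139, -154.542311), so ‖F‖₂ = 159.4259.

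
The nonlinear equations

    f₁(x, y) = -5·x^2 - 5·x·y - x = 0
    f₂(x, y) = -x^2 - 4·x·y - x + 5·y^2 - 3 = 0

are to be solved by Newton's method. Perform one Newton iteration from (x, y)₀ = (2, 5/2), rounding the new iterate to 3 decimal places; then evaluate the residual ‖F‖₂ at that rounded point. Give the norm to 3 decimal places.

11.678

At (2, 5/2): F = (-47.000, 2.250).
Jacobian J = [[-10·x - 5·y - 1, -5·x], [-2·x - 4·y - 1, -4·x + 10·y]].
At the point, J = [[-33.500, -10.000], [-15.000, 17.000]] (det J = -719.500).
Solving J·Δ = −F gives Δ = (-1.079, -1.085).
Then the next iterate is (x, y)₁ = (0.921, 1.415).
Re-evaluating at (0.921, 1.415): F = (-11.67828, 0.02902), so ‖F‖₂ = 11.678.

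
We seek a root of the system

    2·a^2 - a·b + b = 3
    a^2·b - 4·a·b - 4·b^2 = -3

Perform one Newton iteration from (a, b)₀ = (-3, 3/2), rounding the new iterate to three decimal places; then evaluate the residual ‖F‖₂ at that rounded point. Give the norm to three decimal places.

At (-3, 3/2): F = (21.000, 25.500).
Jacobian J = [[4·a - b, -a + 1], [2·a·b - 4·b, a^2 - 4·a - 8·b]].
At the point, J = [[-13.500, 4.000], [-15.000, 9.000]] (det J = -61.500).
Solving J·Δ = −F gives Δ = (1.415, -0.476).
Then the next iterate is (a, b)₁ = (-1.585, 1.024).
Re-evaluating at (-1.585, 1.024): F = (4.67149, 7.87037), so ‖F‖₂ = 9.152.

9.152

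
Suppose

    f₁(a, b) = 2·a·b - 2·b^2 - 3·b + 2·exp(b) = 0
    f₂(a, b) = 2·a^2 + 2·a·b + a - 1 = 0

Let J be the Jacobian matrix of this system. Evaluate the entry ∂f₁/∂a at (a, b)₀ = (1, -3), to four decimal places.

-6.0000

∂f₁/∂a = 2·b.
At (1, -3) this is -6.0000.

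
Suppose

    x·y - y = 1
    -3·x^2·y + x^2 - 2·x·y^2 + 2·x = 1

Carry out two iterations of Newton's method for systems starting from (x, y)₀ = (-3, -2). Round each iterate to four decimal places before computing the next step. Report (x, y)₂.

(-1.2073, -0.2489)

At (-3, -2): F = (7.0000, 80.0000).
Jacobian J = [[y, x - 1], [-6·x·y + 2·x - 2·y^2 + 2, -3·x^2 - 4·x·y]].
At the point, J = [[-2.0000, -4.0000], [-48.0000, -51.0000]] (det J = -90.0000).
Solving J·Δ = −F gives Δ = (-0.4111, 1.9556).
Then the next iterate is (x, y)₁ = (-3.4111, -0.0444).
Round to (-3.4111, -0.0444) and repeat: F = (-0.804147, 5.376715), J = [[-0.0444, -4.4111], [-5.734860, -35.512621]].
Δ = (2.2038, -0.2045), so (x, y)₂ = (-1.2073, -0.2489).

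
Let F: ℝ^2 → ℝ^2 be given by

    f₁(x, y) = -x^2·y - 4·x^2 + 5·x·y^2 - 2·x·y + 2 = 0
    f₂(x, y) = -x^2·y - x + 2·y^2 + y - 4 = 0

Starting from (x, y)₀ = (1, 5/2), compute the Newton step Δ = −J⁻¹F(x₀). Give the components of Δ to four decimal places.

(-0.1985, -0.8691)

At (1, 5/2): F = (21.7500, 7.5000).
Jacobian J = [[-2·x·y - 8·x + 5·y^2 - 2·y, -x^2 + 10·x·y - 2·x], [-2·x·y - 1, -x^2 + 4·y + 1]].
At the point, J = [[13.2500, 22.0000], [-6.0000, 10.0000]] (det J = 264.5000).
Solving J·Δ = −F gives Δ = (-0.1985, -0.8691).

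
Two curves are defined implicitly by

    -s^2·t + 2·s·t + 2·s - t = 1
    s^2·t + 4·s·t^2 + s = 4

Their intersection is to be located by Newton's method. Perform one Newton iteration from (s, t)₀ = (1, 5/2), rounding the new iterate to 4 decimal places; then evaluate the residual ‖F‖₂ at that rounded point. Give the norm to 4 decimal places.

At (1, 5/2): F = (1.0000, 24.5000).
Jacobian J = [[-2·s·t + 2·t + 2, -s^2 + 2·s - 1], [2·s·t + 4·t^2 + 1, s^2 + 8·s·t]].
At the point, J = [[2.0000, 0.0000], [31.0000, 21.0000]] (det J = 42.0000).
Solving J·Δ = −F gives Δ = (-0.5000, -0.4286).
Then the next iterate is (s, t)₁ = (0.5000, 2.0714).
Re-evaluating at (0.5000, 2.0714): F = (-0.517850, 5.599246), so ‖F‖₂ = 5.6231.

5.6231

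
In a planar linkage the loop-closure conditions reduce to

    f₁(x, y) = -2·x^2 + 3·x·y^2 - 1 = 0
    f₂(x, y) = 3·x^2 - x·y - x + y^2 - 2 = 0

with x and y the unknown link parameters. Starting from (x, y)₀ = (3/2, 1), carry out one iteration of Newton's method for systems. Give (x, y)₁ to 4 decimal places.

(1.1085, 0.9806)

At (3/2, 1): F = (-1.0000, 2.7500).
Jacobian J = [[-4·x + 3·y^2, 6·x·y], [6·x - y - 1, -x + 2·y]].
At the point, J = [[-3.0000, 9.0000], [7.0000, 0.5000]] (det J = -64.5000).
Solving J·Δ = −F gives Δ = (-0.3915, -0.0194).
Then the next iterate is (x, y)₁ = (1.1085, 0.9806).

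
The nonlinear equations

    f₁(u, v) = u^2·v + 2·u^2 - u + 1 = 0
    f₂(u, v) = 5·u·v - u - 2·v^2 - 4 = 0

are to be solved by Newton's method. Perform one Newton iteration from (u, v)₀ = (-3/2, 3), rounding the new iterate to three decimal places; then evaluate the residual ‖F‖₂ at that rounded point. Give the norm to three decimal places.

12.461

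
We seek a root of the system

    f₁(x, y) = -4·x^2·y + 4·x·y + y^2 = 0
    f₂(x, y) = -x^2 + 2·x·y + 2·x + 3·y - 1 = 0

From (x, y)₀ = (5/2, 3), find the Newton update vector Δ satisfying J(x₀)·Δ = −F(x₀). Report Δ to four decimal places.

(-0.2584, -2.6218)

At (5/2, 3): F = (-36.0000, 21.7500).
Jacobian J = [[-8·x·y + 4·y, -4·x^2 + 4·x + 2·y], [-2·x + 2·y + 2, 2·x + 3]].
At the point, J = [[-48.0000, -9.0000], [3.0000, 8.0000]] (det J = -357.0000).
Solving J·Δ = −F gives Δ = (-0.2584, -2.6218).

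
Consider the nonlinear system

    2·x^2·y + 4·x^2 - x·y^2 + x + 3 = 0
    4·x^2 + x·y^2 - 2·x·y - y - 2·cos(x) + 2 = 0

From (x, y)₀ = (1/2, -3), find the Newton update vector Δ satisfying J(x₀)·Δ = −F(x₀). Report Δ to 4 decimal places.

At (1/2, -3): F = (-1.5000, 11.744835).
Jacobian J = [[4·x·y + 8·x - y^2 + 1, 2·x^2 - 2·x·y], [8·x + y^2 - 2·y + 2·sin(x), 2·x·y - 2·x - 1]].
At the point, J = [[-10.0000, 3.5000], [19.958851, -5.0000]] (det J = -19.855979).
Solving J·Δ = −F gives Δ = (-1.6925, -4.4072).

(-1.6925, -4.4072)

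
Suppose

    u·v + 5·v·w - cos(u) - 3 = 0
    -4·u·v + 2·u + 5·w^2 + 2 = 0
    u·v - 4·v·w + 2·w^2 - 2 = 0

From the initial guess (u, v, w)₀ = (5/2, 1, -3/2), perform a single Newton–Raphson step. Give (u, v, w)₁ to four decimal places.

(3.1445, 0.5382, -0.7281)

At (5/2, 1, -3/2): F = (-7.198856, 8.2500, 11.0000).
Jacobian J = [[v + sin(u), u + 5·w, 5·v], [-4·v + 2, -4·u, 10·w], [v, u - 4·w, -4·v + 4·w]].
At the point, J = [[1.598472, -5.0000, 5.0000], [-2.0000, -10.0000, -15.0000], [1.0000, 8.5000, -10.0000]] (det J = 503.652413).
Solving J·Δ = −F gives Δ = (0.6445, -0.4618, 0.7719).
Then the next iterate is (u, v, w)₁ = (3.1445, 0.5382, -0.7281).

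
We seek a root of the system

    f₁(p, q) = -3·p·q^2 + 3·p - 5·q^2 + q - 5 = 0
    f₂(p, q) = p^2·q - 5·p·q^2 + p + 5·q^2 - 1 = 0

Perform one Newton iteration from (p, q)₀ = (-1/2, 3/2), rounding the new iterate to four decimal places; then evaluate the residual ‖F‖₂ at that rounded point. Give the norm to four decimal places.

At (-1/2, 3/2): F = (-12.8750, 15.7500).
Jacobian J = [[-3·q^2 + 3, -6·p·q - 10·q + 1], [2·p·q - 5·q^2 + 1, p^2 - 10·p·q + 10·q]].
At the point, J = [[-3.7500, -9.5000], [-11.7500, 22.7500]] (det J = -196.9375).
Solving J·Δ = −F gives Δ = (-0.7275, -1.0681).
Then the next iterate is (p, q)₁ = (-1.2275, 0.4319).
Re-evaluating at (-1.2275, 0.4319): F = (-8.496363, 0.500831), so ‖F‖₂ = 8.5111.

8.5111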